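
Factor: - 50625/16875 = -3 = - 3^1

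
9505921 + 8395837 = 17901758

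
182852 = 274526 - 91674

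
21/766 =21/766 =0.03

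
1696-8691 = -6995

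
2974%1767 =1207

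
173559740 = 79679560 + 93880180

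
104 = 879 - 775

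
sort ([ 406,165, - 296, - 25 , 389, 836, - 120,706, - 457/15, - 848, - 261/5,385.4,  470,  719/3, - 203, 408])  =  [ -848, - 296, - 203, - 120,-261/5 ,  -  457/15, - 25,  165,719/3, 385.4,389, 406,408, 470 , 706, 836]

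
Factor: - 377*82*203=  - 6275542 =- 2^1 * 7^1 * 13^1 * 29^2*41^1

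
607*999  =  606393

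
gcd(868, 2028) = 4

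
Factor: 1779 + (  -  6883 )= - 2^4*11^1*29^1 = - 5104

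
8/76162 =4/38081 = 0.00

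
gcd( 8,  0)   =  8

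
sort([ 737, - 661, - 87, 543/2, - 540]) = [ -661, - 540, - 87, 543/2, 737 ]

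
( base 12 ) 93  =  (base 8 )157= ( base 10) 111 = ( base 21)56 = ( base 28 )3r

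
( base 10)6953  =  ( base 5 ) 210303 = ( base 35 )5nn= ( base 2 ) 1101100101001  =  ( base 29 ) 87m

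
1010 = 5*202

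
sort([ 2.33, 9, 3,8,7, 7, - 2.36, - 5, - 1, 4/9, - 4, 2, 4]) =[ - 5,  -  4,- 2.36, - 1, 4/9, 2, 2.33,3 , 4 , 7,7, 8, 9 ]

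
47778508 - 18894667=28883841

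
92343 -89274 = 3069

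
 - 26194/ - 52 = 13097/26 = 503.73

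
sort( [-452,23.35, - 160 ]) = [ - 452,-160,23.35]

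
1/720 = 1/720  =  0.00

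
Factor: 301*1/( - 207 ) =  - 3^( - 2 )*7^1 * 23^( - 1 )*43^1 = -301/207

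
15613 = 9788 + 5825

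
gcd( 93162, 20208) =6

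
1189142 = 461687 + 727455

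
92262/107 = 862 + 28/107 =862.26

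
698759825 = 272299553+426460272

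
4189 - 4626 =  - 437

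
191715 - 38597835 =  - 38406120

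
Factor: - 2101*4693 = - 11^1*13^1*19^2*191^1 = - 9859993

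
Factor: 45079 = 61^1*739^1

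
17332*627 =10867164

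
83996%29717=24562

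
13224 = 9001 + 4223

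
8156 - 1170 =6986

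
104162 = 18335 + 85827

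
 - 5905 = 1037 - 6942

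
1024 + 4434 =5458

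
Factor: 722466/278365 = 2^1*3^3 * 5^( -1 )*17^1*787^1  *55673^( - 1) 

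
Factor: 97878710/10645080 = 2^ ( - 2)*3^ (-1 )*43^(-1)*2063^ ( - 1)*9787871^1 = 9787871/1064508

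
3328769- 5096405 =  - 1767636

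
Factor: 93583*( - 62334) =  - 5833402722 = - 2^1*3^2*7^1*29^1*461^1 * 3463^1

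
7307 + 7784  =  15091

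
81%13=3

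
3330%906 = 612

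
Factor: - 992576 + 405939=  - 59^1*61^1*163^1 = -586637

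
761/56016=761/56016 = 0.01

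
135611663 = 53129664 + 82481999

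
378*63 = 23814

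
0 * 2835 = 0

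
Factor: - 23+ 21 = -2 = -2^1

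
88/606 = 44/303 = 0.15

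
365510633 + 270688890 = 636199523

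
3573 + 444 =4017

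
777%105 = 42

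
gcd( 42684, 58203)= 3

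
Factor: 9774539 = 137^1 * 71347^1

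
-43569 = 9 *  (  -  4841)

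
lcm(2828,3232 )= 22624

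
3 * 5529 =16587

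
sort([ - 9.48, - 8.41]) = [ - 9.48, -8.41]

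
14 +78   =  92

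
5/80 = 1/16  =  0.06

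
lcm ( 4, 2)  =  4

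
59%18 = 5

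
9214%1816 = 134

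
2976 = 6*496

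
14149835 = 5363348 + 8786487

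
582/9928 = 291/4964 = 0.06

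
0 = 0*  87064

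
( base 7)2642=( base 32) vi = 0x3f2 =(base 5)13020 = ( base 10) 1010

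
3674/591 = 3674/591 = 6.22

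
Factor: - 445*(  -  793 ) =352885 = 5^1*13^1*61^1*89^1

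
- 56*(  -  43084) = 2412704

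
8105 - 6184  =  1921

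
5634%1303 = 422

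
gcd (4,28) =4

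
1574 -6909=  - 5335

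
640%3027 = 640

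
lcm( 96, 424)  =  5088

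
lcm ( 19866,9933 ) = 19866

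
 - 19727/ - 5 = 3945  +  2/5 = 3945.40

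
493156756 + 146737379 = 639894135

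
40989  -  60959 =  - 19970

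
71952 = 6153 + 65799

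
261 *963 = 251343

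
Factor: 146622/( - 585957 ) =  - 48874/195319 = - 2^1*7^1*3491^1*195319^( - 1 ) 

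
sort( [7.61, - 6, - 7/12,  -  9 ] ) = [ - 9, - 6 ,  -  7/12,7.61] 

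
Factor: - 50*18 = - 900 = - 2^2 * 3^2*5^2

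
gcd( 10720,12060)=1340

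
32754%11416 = 9922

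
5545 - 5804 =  - 259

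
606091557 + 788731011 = 1394822568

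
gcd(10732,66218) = 2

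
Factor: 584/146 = 4 = 2^2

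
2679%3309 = 2679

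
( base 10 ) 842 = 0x34a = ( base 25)18H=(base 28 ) 122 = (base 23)1de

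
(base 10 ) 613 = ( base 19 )1D5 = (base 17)221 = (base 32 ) j5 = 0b1001100101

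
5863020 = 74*79230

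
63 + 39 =102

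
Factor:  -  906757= - 906757^1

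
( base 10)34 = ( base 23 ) 1b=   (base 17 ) 20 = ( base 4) 202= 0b100010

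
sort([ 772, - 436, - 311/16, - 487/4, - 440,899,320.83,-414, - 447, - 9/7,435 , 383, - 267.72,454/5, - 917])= [ - 917, - 447,-440, - 436, - 414, - 267.72, - 487/4, - 311/16, - 9/7,454/5, 320.83,383, 435, 772,899]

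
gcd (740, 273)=1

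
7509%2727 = 2055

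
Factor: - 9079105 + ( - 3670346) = - 12749451  =  - 3^1* 11^1*13^1* 113^1*263^1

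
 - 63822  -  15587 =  - 79409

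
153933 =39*3947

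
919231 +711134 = 1630365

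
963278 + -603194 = 360084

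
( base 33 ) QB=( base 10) 869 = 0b1101100101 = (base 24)1c5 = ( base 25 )19j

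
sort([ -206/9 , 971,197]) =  [ - 206/9, 197,971] 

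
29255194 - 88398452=- 59143258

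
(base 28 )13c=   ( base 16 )370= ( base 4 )31300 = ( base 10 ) 880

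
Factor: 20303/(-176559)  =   - 3^( - 1)*79^1 * 229^( - 1 )=- 79/687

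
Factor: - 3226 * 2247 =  - 7248822 = - 2^1* 3^1*7^1 * 107^1*1613^1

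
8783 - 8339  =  444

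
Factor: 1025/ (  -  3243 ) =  - 3^( - 1) * 5^2*23^(  -  1) * 41^1  *  47^ ( - 1)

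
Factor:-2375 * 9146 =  - 21721750 = -2^1*5^3*17^1*19^1*269^1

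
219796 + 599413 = 819209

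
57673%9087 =3151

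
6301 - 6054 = 247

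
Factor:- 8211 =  - 3^1*7^1*17^1*23^1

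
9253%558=325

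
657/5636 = 657/5636 =0.12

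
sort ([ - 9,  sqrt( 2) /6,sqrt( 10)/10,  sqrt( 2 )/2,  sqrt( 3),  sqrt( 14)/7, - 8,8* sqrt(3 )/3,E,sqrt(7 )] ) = [ - 9,-8,sqrt( 2)/6, sqrt(10)/10, sqrt( 14)/7,  sqrt( 2) /2, sqrt(3),  sqrt ( 7 ), E,  8*sqrt ( 3 )/3 ]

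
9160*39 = 357240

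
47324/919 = 51  +  455/919 = 51.50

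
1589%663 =263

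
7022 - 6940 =82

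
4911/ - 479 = -11 + 358/479 = - 10.25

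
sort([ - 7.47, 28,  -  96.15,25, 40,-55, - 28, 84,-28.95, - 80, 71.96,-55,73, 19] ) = [ - 96.15, - 80, - 55 , - 55,  -  28.95 , - 28,- 7.47,19,  25, 28, 40  ,  71.96 , 73, 84 ]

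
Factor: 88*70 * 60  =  369600 =2^6*3^1*5^2*7^1*11^1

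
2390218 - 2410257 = - 20039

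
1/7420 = 1/7420= 0.00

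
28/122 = 14/61 = 0.23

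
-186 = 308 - 494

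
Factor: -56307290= - 2^1 * 5^1 * 13^1 *181^1*2393^1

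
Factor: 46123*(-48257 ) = -7^1*11^2  *  41^1*107^1*599^1= - 2225757611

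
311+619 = 930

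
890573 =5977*149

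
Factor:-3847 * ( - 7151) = 3847^1*7151^1  =  27509897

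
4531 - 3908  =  623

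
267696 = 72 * 3718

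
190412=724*263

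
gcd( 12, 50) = 2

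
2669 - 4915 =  - 2246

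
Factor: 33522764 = 2^2*  11^1 * 19^1*40099^1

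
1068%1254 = 1068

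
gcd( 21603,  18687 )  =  3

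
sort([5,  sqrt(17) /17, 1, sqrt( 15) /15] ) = [ sqrt(17) /17,sqrt (15)/15, 1, 5]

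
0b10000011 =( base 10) 131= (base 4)2003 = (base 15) 8b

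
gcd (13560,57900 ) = 60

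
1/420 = 1/420 = 0.00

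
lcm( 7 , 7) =7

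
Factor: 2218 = 2^1*1109^1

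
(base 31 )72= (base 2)11011011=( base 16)db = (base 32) 6R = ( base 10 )219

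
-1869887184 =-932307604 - 937579580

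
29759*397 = 11814323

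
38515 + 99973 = 138488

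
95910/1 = 95910 = 95910.00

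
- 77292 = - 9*8588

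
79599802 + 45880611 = 125480413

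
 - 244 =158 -402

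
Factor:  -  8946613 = -13^1*688201^1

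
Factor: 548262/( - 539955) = -66/65 = -  2^1*3^1 * 5^(-1 )*11^1*13^( - 1) 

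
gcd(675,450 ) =225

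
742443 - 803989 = - 61546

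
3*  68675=206025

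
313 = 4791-4478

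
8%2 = 0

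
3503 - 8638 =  - 5135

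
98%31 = 5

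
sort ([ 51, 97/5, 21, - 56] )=[ - 56, 97/5, 21,51 ]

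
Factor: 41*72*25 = 73800 = 2^3*3^2*5^2*41^1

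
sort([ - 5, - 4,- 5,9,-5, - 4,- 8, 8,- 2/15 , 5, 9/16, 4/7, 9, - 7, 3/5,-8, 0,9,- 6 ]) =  [ - 8,  -  8, - 7,-6, - 5, - 5, - 5, - 4,-4 , - 2/15,0, 9/16,  4/7,3/5, 5, 8, 9, 9, 9 ]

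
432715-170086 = 262629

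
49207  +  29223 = 78430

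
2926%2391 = 535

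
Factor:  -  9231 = -3^1*  17^1 * 181^1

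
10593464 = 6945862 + 3647602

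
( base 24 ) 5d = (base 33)41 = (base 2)10000101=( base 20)6D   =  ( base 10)133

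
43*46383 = 1994469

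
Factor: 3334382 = 2^1*61^1*151^1*181^1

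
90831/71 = 90831/71 =1279.31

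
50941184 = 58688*868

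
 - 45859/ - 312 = 45859/312 = 146.98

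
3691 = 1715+1976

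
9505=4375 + 5130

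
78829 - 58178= 20651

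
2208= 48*46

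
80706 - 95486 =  - 14780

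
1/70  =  1/70=0.01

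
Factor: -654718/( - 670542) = 331/339 = 3^(-1 )  *113^( - 1 )*331^1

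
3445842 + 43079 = 3488921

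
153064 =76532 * 2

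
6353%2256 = 1841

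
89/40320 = 89/40320=0.00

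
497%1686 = 497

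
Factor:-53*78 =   -  4134=   -2^1*3^1 * 13^1*53^1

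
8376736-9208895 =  - 832159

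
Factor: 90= 2^1*3^2*5^1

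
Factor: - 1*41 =-41 =- 41^1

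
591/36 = 197/12 = 16.42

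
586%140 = 26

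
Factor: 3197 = 23^1*139^1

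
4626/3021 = 1  +  535/1007 = 1.53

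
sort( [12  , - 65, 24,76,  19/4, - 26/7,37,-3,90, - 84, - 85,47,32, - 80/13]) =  [  -  85, - 84, - 65, - 80/13, - 26/7, - 3,19/4, 12,24, 32,37, 47,76,90]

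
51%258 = 51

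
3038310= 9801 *310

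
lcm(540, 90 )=540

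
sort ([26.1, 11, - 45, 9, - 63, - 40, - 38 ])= [-63, - 45, - 40, - 38,9, 11,  26.1]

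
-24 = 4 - 28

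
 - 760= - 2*380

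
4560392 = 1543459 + 3016933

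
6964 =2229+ 4735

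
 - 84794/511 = - 84794/511 = - 165.94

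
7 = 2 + 5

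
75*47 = 3525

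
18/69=6/23=   0.26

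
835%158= 45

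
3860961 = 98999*39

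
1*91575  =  91575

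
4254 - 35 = 4219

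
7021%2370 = 2281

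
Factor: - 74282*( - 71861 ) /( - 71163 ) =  - 2^1*3^(-2 ) *13^1 *2857^1*7907^( - 1) * 71861^1 =- 5337978802/71163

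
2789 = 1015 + 1774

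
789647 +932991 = 1722638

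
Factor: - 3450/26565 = - 2^1*5^1*7^(  -  1)*11^ (-1 )  =  - 10/77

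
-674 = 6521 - 7195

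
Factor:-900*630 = -2^3*3^4*5^3*7^1 =- 567000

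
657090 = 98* 6705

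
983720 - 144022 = 839698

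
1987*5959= 11840533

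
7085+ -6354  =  731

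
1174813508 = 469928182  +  704885326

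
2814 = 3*938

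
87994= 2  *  43997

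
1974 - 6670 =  - 4696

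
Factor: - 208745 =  - 5^1  *  83^1*503^1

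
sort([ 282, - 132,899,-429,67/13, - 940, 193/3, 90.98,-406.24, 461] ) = [-940, - 429, - 406.24,-132 , 67/13, 193/3, 90.98, 282,461,899] 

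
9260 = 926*10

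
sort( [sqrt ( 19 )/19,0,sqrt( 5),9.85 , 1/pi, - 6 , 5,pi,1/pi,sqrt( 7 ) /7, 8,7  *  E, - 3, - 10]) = [ - 10, - 6, - 3, 0,sqrt(19)/19, 1/pi, 1/pi, sqrt(7)/7,sqrt ( 5),pi, 5,8,9.85, 7*E]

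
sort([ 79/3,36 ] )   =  [ 79/3, 36] 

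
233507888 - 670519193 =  - 437011305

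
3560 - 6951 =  - 3391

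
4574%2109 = 356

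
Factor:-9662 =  - 2^1 * 4831^1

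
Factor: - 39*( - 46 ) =1794= 2^1*3^1*13^1*23^1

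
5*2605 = 13025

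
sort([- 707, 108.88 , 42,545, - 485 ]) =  [-707,  -  485, 42, 108.88, 545] 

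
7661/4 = 7661/4 = 1915.25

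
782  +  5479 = 6261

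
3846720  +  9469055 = 13315775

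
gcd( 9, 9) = 9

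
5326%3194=2132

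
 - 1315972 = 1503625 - 2819597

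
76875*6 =461250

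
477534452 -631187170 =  - 153652718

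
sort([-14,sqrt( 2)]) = [ - 14,sqrt(2) ] 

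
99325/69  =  99325/69 = 1439.49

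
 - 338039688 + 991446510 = 653406822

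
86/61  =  86/61=1.41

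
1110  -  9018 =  - 7908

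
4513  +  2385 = 6898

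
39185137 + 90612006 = 129797143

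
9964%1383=283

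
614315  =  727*845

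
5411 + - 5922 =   -  511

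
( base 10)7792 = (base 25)CBH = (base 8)17160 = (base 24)dcg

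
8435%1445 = 1210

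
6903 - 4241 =2662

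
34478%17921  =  16557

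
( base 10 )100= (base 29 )3D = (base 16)64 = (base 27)3j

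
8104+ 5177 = 13281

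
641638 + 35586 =677224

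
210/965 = 42/193 = 0.22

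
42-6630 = - 6588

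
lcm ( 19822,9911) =19822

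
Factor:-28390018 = - 2^1* 14195009^1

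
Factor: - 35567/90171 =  - 3^( - 2) * 7^1*43^ ( - 1)*233^( - 1)*5081^1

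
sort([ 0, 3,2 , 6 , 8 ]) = [0, 2 , 3,6,  8] 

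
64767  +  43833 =108600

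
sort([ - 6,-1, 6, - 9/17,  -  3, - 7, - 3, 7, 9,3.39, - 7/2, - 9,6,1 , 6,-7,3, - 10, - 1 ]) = [ - 10,  -  9, - 7,  -  7 , - 6, - 7/2,- 3, - 3, - 1, - 1, - 9/17, 1,3,3.39 , 6,6,6,7,9 ]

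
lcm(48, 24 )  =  48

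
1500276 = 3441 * 436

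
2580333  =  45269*57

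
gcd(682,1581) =31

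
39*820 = 31980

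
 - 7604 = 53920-61524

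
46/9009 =46/9009 = 0.01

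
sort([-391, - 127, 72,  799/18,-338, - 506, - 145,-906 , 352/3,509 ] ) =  [ - 906, - 506  , - 391, - 338, - 145, - 127,799/18, 72,352/3, 509]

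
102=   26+76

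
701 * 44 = 30844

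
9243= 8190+1053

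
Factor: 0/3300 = 0 = 0^1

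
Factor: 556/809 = 2^2*139^1*809^(-1)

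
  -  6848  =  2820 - 9668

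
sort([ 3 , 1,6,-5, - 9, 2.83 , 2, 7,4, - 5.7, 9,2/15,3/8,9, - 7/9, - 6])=[ - 9,-6,- 5.7, - 5, - 7/9, 2/15, 3/8,  1 , 2,2.83 , 3, 4,6,7,9,9 ] 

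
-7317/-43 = 7317/43 = 170.16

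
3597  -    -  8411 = 12008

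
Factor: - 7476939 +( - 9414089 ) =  - 16891028 = - 2^2*7^1* 11^1*173^1*317^1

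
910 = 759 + 151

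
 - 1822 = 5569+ - 7391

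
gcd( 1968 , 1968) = 1968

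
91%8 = 3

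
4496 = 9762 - 5266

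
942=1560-618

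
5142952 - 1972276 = 3170676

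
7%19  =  7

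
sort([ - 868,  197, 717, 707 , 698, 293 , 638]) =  [ - 868, 197 , 293, 638, 698, 707,717] 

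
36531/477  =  76 + 31/53 =76.58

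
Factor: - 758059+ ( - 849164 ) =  - 3^1* 535741^1 = - 1607223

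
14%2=0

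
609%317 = 292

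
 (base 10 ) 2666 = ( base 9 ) 3582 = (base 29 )34R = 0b101001101010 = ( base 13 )12a1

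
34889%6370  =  3039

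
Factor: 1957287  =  3^1*652429^1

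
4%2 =0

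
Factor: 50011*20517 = 3^1*7^1*13^1*977^1*3847^1 = 1026075687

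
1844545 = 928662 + 915883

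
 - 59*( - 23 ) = 1357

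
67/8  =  67/8= 8.38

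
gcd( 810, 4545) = 45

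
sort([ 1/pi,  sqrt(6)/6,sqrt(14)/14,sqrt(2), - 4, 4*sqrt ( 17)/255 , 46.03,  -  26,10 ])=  [ - 26, - 4,4*sqrt (17) /255,  sqrt( 14) /14,1/pi,sqrt(6) /6,sqrt (2),10,46.03] 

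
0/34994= 0 =0.00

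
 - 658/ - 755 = 658/755 = 0.87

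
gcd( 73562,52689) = 1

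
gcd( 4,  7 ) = 1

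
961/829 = 961/829 = 1.16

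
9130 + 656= 9786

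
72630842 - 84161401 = -11530559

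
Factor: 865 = 5^1*173^1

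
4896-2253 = 2643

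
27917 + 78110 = 106027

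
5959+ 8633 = 14592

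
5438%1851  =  1736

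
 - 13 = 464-477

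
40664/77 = 40664/77= 528.10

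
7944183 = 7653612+290571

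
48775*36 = 1755900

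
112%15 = 7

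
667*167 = 111389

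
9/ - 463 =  - 1 + 454/463 = - 0.02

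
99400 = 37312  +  62088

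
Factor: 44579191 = 37^1*233^1*5171^1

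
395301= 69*5729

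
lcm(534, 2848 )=8544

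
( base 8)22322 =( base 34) 858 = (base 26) doe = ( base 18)1B1C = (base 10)9426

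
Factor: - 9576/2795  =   - 2^3 * 3^2*5^(- 1 ) * 7^1 * 13^( - 1)*19^1*43^( - 1) 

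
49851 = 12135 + 37716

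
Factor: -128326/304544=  - 2^(  -  4 )*11^1 *19^1*31^( - 1) = - 209/496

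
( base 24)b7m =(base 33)5wp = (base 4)1211332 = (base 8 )14576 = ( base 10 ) 6526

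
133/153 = 133/153 = 0.87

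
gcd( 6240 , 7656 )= 24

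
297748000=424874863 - 127126863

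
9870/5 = 1974 = 1974.00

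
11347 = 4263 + 7084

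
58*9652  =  559816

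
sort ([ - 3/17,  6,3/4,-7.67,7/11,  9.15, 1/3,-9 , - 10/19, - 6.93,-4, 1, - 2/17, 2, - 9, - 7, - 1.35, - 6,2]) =[ - 9, - 9,-7.67, - 7, - 6.93, - 6, - 4, - 1.35, - 10/19, - 3/17, - 2/17,1/3, 7/11,3/4, 1,  2,2,6,9.15 ]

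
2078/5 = 415 + 3/5 = 415.60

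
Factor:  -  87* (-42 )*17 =2^1 *3^2*7^1*17^1*29^1 = 62118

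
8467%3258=1951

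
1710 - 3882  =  -2172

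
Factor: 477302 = 2^1 * 7^1 * 103^1 * 331^1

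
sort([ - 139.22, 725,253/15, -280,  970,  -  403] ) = [ - 403, - 280,-139.22,253/15 , 725, 970]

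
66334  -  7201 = 59133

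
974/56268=487/28134 = 0.02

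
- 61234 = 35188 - 96422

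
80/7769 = 80/7769 = 0.01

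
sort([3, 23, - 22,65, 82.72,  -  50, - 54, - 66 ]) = [- 66, - 54 , - 50, - 22,3, 23 , 65 , 82.72]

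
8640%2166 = 2142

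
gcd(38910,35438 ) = 2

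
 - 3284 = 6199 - 9483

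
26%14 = 12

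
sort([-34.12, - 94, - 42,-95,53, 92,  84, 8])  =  [ - 95,  -  94, - 42, - 34.12,  8, 53,84 , 92]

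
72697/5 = 72697/5 = 14539.40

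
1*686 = 686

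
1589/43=1589/43  =  36.95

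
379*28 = 10612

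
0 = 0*( - 1783)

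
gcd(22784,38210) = 2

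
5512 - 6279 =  - 767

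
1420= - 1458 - -2878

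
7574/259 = 1082/37= 29.24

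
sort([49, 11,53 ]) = [ 11,49, 53]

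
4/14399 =4/14399 = 0.00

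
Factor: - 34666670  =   - 2^1 *5^1 * 3466667^1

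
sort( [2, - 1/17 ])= [  -  1/17,2]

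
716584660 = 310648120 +405936540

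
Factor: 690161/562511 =811/661 = 661^( - 1 )*811^1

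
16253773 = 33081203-16827430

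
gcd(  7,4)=1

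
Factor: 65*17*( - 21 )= - 23205  =  - 3^1* 5^1*7^1*13^1*17^1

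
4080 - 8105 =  - 4025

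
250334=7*35762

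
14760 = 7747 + 7013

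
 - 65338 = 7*( - 9334)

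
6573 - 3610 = 2963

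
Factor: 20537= 11^1*1867^1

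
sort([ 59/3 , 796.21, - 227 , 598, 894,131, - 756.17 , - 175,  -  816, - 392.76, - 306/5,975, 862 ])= [  -  816,  -  756.17, - 392.76 , - 227, - 175,- 306/5, 59/3, 131,598, 796.21,862 , 894,975]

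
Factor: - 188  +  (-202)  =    -  2^1*3^1*5^1  *  13^1 = - 390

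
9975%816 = 183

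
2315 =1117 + 1198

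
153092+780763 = 933855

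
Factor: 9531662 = 2^1*7^1*17^1 *29^1 *1381^1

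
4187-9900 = - 5713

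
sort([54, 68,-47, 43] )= [ - 47,43,  54,68]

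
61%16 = 13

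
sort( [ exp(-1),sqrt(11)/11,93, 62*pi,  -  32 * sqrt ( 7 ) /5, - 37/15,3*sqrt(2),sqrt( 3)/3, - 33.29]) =[ - 33.29,- 32*sqrt(7)/5, - 37/15,sqrt( 11) /11, exp ( - 1), sqrt( 3 ) /3 , 3*sqrt(2 ),93, 62*pi]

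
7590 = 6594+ 996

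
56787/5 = 56787/5 = 11357.40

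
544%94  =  74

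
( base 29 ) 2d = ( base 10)71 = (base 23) 32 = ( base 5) 241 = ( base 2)1000111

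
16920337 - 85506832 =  - 68586495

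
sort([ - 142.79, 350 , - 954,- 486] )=[-954, - 486 , - 142.79,350 ]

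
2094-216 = 1878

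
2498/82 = 30+19/41 = 30.46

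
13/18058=13/18058=0.00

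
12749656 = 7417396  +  5332260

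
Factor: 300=2^2 * 3^1*5^2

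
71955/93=773+22/31 = 773.71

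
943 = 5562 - 4619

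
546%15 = 6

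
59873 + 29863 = 89736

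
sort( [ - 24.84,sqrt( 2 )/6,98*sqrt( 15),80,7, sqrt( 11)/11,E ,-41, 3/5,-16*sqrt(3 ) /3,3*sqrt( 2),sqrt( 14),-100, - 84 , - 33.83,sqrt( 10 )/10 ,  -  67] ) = [ - 100, - 84,-67,-41, - 33.83, - 24.84,  -  16*sqrt(3) /3  ,  sqrt( 2)/6, sqrt(11 ) /11, sqrt( 10) /10,3/5 , E, sqrt( 14 ), 3*sqrt( 2 ),7,80,98*sqrt (15 )]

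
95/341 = 95/341=0.28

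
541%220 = 101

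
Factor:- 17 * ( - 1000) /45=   2^3*3^( - 2 )*5^2*17^1 = 3400/9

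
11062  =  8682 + 2380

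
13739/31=443 + 6/31 = 443.19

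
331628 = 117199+214429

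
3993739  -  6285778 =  - 2292039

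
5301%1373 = 1182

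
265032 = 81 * 3272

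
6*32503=195018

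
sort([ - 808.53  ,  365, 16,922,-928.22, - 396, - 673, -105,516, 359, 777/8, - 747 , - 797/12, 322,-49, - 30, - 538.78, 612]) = [ - 928.22,-808.53 ,-747, - 673, - 538.78, - 396, - 105, - 797/12 , - 49, - 30, 16, 777/8,322, 359,365 , 516,  612, 922 ] 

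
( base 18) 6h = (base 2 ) 1111101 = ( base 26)4l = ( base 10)125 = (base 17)76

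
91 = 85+6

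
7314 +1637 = 8951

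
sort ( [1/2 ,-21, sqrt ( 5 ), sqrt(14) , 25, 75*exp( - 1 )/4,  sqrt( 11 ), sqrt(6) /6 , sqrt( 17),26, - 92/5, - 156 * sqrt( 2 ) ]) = [- 156*sqrt(2 ), - 21,-92/5,sqrt( 6)/6, 1/2,sqrt( 5 ), sqrt (11),sqrt(14 ),sqrt ( 17),75 * exp(- 1)/4,  25,26]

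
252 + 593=845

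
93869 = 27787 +66082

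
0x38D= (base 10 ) 909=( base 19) 29g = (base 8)1615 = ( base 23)1gc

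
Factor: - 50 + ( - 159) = -11^1*19^1 = - 209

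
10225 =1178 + 9047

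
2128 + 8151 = 10279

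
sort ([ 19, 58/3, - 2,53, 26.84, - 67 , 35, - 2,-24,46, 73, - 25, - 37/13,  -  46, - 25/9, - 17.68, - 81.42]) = [ - 81.42 , - 67, - 46,  -  25, - 24, -17.68,-37/13 ,- 25/9, - 2,-2, 19, 58/3, 26.84,35, 46,53, 73 ]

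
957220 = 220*4351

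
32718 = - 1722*( - 19 ) 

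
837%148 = 97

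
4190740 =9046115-4855375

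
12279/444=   4093/148 =27.66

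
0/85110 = 0 = 0.00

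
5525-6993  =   - 1468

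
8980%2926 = 202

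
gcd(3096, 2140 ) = 4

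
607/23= 607/23= 26.39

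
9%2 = 1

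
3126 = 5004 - 1878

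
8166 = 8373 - 207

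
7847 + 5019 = 12866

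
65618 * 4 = 262472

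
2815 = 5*563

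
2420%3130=2420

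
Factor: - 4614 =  - 2^1*3^1 *769^1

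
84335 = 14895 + 69440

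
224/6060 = 56/1515 =0.04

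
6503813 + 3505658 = 10009471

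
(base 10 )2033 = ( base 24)3CH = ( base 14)a53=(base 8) 3761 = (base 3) 2210022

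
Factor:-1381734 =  - 2^1* 3^2*29^1*2647^1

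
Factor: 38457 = 3^2*4273^1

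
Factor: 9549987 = 3^1*229^1*13901^1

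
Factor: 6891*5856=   2^5*3^2*61^1*2297^1 = 40353696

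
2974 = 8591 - 5617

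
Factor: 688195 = 5^1*137639^1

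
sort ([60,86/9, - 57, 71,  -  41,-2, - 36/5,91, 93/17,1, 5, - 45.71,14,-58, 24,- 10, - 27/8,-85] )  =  [-85, - 58, - 57, - 45.71, - 41 , - 10, - 36/5, - 27/8, - 2,1, 5, 93/17,86/9,14, 24, 60, 71,91 ] 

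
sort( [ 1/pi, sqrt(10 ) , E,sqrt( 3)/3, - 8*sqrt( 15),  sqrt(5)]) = [ - 8 * sqrt(15),1/pi,  sqrt( 3 ) /3,sqrt( 5 ) , E, sqrt ( 10)] 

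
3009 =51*59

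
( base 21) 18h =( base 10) 626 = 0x272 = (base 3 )212012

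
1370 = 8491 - 7121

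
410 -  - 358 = 768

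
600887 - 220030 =380857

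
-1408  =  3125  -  4533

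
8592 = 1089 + 7503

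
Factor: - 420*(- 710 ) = 298200 = 2^3 *3^1 *5^2*7^1*71^1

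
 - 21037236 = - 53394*394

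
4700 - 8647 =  - 3947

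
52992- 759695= - 706703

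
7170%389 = 168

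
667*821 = 547607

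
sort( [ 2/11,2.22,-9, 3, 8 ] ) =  [-9, 2/11, 2.22, 3,8]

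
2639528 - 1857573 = 781955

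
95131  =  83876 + 11255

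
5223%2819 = 2404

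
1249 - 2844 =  - 1595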